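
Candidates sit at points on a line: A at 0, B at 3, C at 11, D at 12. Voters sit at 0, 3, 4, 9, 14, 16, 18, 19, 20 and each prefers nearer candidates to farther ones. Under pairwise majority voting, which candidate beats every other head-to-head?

D

With single-peaked preferences on a line, the Condorcet winner is the candidate closest to the median voter.
The median voter (position 14) is closest to D at 12.
Check: D vs A — voters closer to D: 6 of 9.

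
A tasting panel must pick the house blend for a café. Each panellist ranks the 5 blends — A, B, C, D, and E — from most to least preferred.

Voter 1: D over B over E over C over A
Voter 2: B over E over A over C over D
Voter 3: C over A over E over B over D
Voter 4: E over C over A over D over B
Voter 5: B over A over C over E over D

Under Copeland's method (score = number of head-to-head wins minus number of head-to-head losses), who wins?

B

Pairwise results:
  A vs B: B wins 3–2.
  A vs C: C wins 3–2.
  A vs D: A wins 4–1.
  A vs E: E wins 3–2.
  B vs C: B wins 3–2.
  B vs D: B wins 3–2.
  B vs E: B wins 3–2.
  C vs D: C wins 4–1.
  C vs E: E wins 3–2.
  D vs E: E wins 4–1.
Copeland scores (wins − losses):
  A: 1 − 3 = -2
  B: 4 − 0 = 4
  C: 2 − 2 = 0
  D: 0 − 4 = -4
  E: 3 − 1 = 2
B has the best Copeland score.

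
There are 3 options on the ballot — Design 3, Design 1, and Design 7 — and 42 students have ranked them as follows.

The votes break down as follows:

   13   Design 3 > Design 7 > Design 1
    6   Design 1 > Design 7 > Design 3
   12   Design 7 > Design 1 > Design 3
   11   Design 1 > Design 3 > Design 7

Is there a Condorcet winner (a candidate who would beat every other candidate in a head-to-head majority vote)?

Head-to-head results (42 voters total):
Design 3 vs Design 1: Design 1 wins 29–13.
Design 3 vs Design 7: Design 3 wins 24–18.
Design 1 vs Design 7: Design 7 wins 25–17.
No candidate beats all others: Design 3 beats Design 7 beats Design 1 beats Design 3, a majority cycle.

No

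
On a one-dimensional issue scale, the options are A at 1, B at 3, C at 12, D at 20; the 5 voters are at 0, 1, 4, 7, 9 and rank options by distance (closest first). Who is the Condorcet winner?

B

With single-peaked preferences on a line, the Condorcet winner is the candidate closest to the median voter.
The median voter (position 4) is closest to B at 3.
Check: B vs D — voters closer to B: 5 of 5.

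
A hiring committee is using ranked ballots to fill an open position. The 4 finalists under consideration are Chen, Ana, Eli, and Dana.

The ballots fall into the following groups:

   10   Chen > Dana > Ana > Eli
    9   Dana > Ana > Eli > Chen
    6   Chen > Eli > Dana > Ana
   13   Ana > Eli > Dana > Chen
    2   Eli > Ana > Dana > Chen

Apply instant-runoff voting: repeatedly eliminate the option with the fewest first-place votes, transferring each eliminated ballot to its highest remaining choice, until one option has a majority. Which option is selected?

Ana

Round 1: Chen 16, Ana 13, Dana 9, Eli 2. Eli has the fewest and is eliminated.
Round 2: Chen 16, Ana 15, Dana 9. Dana has the fewest and is eliminated.
Round 3: Ana 24, Chen 16. Ana has a majority.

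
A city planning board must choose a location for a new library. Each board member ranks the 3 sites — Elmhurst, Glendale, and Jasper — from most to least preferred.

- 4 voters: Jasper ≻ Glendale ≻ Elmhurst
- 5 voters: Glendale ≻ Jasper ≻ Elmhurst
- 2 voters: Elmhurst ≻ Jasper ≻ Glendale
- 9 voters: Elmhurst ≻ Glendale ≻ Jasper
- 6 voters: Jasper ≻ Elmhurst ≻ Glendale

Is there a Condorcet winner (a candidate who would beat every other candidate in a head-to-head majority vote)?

No

Head-to-head results (26 voters total):
Elmhurst vs Glendale: Elmhurst wins 17–9.
Elmhurst vs Jasper: Jasper wins 15–11.
Glendale vs Jasper: Glendale wins 14–12.
No candidate beats all others: Elmhurst beats Glendale beats Jasper beats Elmhurst, a majority cycle.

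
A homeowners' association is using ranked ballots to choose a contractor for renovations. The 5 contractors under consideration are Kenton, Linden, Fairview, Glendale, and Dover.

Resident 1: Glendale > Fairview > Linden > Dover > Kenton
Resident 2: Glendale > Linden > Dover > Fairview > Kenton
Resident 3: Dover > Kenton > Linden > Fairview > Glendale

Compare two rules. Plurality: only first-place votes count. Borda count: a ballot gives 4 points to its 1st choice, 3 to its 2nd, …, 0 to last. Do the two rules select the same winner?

Yes

Plurality first-place counts: Kenton 0, Linden 0, Fairview 0, Glendale 2, Dover 1 → Glendale.
Borda totals: Kenton 3, Linden 7, Fairview 5, Glendale 8, Dover 7 → Glendale.
The two rules agree on Glendale.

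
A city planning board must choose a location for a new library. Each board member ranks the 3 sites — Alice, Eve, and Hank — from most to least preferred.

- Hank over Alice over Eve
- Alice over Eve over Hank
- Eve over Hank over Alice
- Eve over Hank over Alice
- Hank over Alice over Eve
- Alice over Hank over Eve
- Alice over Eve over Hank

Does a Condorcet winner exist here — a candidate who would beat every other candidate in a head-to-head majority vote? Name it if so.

Head-to-head results (7 voters total):
Alice vs Eve: Alice wins 5–2.
Alice vs Hank: Hank wins 4–3.
Eve vs Hank: Eve wins 4–3.
No candidate beats all others: Alice beats Eve beats Hank beats Alice, a majority cycle.

No Condorcet winner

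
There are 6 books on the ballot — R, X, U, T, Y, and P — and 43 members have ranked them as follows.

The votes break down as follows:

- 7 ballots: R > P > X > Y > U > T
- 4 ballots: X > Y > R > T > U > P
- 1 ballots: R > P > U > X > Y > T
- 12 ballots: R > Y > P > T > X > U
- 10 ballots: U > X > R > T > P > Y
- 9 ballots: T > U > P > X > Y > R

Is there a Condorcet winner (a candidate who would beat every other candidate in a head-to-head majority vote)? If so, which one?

None — there is no Condorcet winner

Head-to-head results (43 voters total):
R vs X: X wins 23–20.
R vs U: R wins 24–19.
R vs T: R wins 34–9.
R vs Y: R wins 30–13.
R vs P: R wins 34–9.
X vs U: X wins 23–20.
X vs T: X wins 22–21.
X vs Y: X wins 31–12.
X vs P: P wins 29–14.
U vs T: T wins 25–18.
U vs Y: Y wins 23–20.
U vs P: U wins 23–20.
T vs Y: Y wins 24–19.
T vs P: T wins 23–20.
Y vs P: P wins 27–16.
No candidate beats all others: R beats P beats X beats R, a majority cycle.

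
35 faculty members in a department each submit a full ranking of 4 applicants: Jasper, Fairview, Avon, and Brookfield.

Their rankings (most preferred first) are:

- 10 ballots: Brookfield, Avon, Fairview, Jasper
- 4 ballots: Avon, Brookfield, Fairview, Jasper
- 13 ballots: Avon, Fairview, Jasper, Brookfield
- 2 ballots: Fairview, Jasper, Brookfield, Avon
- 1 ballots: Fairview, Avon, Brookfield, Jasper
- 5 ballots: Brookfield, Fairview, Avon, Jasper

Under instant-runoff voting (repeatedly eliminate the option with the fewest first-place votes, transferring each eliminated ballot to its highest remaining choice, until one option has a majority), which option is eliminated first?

Jasper

Round 1: Avon 17, Brookfield 15, Fairview 3, Jasper 0. Jasper has the fewest and is eliminated.
Round 2: Avon 17, Brookfield 15, Fairview 3. Fairview has the fewest and is eliminated.
Round 3: Avon 18, Brookfield 17. Avon has a majority.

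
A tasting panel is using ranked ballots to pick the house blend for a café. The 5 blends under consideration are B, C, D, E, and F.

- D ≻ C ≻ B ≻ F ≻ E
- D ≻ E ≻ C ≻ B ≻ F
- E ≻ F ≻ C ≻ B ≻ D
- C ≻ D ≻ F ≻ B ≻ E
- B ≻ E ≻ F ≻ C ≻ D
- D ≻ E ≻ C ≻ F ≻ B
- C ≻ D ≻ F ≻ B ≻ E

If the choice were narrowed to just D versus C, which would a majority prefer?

C

Ballots ranking D above C: 3.
Ballots ranking C above D: 4.
C wins the head-to-head, 4–3.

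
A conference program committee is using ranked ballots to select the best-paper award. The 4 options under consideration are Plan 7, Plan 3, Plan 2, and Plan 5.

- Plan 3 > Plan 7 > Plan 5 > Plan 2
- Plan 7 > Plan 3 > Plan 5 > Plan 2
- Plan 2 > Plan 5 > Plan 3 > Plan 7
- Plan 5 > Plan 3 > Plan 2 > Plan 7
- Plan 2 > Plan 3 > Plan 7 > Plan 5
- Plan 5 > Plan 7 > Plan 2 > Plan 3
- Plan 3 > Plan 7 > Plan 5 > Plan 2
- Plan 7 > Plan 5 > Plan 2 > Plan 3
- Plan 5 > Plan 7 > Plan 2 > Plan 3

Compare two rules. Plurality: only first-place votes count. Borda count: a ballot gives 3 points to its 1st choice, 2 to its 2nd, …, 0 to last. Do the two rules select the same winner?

Plurality first-place counts: Plan 7 2, Plan 3 2, Plan 2 2, Plan 5 3 → Plan 5.
Borda totals: Plan 7 15, Plan 3 13, Plan 2 10, Plan 5 16 → Plan 5.
The two rules agree on Plan 5.

Yes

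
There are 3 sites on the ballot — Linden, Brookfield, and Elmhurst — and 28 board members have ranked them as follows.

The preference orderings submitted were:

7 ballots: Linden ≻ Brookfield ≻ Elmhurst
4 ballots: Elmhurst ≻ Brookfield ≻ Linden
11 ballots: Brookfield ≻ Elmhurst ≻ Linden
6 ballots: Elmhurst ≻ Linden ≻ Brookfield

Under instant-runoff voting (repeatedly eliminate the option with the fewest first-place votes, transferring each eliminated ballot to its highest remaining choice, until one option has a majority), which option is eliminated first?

Round 1: Brookfield 11, Elmhurst 10, Linden 7. Linden has the fewest and is eliminated.
Round 2: Brookfield 18, Elmhurst 10. Brookfield has a majority.

Linden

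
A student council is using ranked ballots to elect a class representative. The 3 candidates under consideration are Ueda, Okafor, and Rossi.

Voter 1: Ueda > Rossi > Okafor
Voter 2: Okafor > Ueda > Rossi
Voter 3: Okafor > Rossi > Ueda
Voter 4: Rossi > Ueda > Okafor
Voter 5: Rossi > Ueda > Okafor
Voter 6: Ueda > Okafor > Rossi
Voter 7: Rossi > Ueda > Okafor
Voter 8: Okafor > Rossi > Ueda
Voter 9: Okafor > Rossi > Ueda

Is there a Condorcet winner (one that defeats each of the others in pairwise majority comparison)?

No

Head-to-head results (9 voters total):
Ueda vs Okafor: Ueda wins 5–4.
Ueda vs Rossi: Rossi wins 6–3.
Okafor vs Rossi: Okafor wins 5–4.
No candidate beats all others: Ueda beats Okafor beats Rossi beats Ueda, a majority cycle.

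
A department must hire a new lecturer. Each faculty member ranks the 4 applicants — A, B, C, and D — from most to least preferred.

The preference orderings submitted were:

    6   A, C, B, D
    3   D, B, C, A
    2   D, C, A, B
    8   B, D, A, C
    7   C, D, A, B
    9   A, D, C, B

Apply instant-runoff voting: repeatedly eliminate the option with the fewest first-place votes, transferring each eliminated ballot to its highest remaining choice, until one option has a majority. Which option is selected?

A

Round 1: A 15, B 8, C 7, D 5. D has the fewest and is eliminated.
Round 2: A 15, B 11, C 9. C has the fewest and is eliminated.
Round 3: A 24, B 11. A has a majority.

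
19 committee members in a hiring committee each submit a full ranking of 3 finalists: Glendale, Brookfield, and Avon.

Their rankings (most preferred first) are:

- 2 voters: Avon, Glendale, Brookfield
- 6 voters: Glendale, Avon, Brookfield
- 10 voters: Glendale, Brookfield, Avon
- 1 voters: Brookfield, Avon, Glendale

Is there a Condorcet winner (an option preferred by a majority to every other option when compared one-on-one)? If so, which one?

Head-to-head results (19 voters total):
Glendale vs Brookfield: Glendale wins 18–1.
Glendale vs Avon: Glendale wins 16–3.
Brookfield vs Avon: Brookfield wins 11–8.
Glendale beats each rival — Brookfield (18–1), Avon (16–3) — so Glendale is the Condorcet winner.

Glendale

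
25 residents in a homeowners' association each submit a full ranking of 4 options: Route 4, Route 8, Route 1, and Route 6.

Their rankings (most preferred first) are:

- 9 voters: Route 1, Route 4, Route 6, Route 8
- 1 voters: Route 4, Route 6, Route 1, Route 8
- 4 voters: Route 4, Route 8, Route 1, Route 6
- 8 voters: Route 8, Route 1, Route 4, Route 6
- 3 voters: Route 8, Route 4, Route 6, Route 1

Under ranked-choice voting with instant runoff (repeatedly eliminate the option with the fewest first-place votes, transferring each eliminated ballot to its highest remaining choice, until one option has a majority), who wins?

Round 1: Route 8 11, Route 1 9, Route 4 5, Route 6 0. Route 6 has the fewest and is eliminated.
Round 2: Route 8 11, Route 1 9, Route 4 5. Route 4 has the fewest and is eliminated.
Round 3: Route 8 15, Route 1 10. Route 8 has a majority.

Route 8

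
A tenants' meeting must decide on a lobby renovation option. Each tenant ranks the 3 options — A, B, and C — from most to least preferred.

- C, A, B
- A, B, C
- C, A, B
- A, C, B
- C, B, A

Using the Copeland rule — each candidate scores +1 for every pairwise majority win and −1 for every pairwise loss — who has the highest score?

C

Pairwise results:
  A vs B: A wins 4–1.
  A vs C: C wins 3–2.
  B vs C: C wins 4–1.
Copeland scores (wins − losses):
  A: 1 − 1 = 0
  B: 0 − 2 = -2
  C: 2 − 0 = 2
C has the best Copeland score.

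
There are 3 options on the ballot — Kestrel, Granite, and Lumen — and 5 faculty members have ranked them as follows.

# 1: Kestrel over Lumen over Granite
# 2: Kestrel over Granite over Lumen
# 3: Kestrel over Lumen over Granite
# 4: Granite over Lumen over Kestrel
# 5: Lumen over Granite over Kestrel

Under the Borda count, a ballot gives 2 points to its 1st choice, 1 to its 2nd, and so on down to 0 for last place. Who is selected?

Kestrel

Borda scores:
  Kestrel: 2 + 2 + 2 + 0 + 0 = 6
  Granite: 0 + 1 + 0 + 2 + 1 = 4
  Lumen: 1 + 0 + 1 + 1 + 2 = 5
Kestrel has the highest total.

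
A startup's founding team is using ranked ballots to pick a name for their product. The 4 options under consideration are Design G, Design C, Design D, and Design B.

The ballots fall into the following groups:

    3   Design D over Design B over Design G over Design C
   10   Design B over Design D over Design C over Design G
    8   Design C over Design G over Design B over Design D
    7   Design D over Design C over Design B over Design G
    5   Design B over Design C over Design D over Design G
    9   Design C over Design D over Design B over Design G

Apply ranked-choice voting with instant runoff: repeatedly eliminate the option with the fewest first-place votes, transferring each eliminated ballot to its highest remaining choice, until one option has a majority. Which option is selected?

Round 1: Design C 17, Design B 15, Design D 10, Design G 0. Design G has the fewest and is eliminated.
Round 2: Design C 17, Design B 15, Design D 10. Design D has the fewest and is eliminated.
Round 3: Design C 24, Design B 18. Design C has a majority.

Design C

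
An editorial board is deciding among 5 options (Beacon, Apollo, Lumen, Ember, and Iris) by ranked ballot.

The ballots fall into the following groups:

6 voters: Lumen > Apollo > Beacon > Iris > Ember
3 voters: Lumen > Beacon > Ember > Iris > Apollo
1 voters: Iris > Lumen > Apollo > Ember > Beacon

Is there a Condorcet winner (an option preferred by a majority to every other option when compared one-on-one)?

Head-to-head results (10 voters total):
Beacon vs Apollo: Apollo wins 7–3.
Beacon vs Lumen: Lumen wins 10–0.
Beacon vs Ember: Beacon wins 9–1.
Beacon vs Iris: Beacon wins 9–1.
Apollo vs Lumen: Lumen wins 10–0.
Apollo vs Ember: Apollo wins 7–3.
Apollo vs Iris: Apollo wins 6–4.
Lumen vs Ember: Lumen wins 10–0.
Lumen vs Iris: Lumen wins 9–1.
Ember vs Iris: Iris wins 7–3.
Lumen beats each rival — Beacon (10–0), Apollo (10–0), Ember (10–0), Iris (9–1) — so Lumen is the Condorcet winner.

Yes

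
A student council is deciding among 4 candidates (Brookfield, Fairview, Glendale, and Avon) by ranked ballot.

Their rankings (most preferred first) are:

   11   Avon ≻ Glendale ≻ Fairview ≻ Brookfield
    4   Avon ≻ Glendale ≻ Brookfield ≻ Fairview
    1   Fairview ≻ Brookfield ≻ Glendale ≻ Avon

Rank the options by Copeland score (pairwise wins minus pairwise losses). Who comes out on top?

Avon

Pairwise results:
  Brookfield vs Fairview: Fairview wins 12–4.
  Brookfield vs Glendale: Glendale wins 15–1.
  Brookfield vs Avon: Avon wins 15–1.
  Fairview vs Glendale: Glendale wins 15–1.
  Fairview vs Avon: Avon wins 15–1.
  Glendale vs Avon: Avon wins 15–1.
Copeland scores (wins − losses):
  Brookfield: 0 − 3 = -3
  Fairview: 1 − 2 = -1
  Glendale: 2 − 1 = 1
  Avon: 3 − 0 = 3
Avon has the best Copeland score.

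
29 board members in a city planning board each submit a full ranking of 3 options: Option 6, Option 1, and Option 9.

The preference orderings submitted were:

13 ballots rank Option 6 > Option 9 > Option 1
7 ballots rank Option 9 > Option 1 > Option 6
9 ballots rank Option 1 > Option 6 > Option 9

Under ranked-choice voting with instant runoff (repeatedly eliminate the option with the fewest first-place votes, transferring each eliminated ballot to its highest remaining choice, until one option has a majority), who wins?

Round 1: Option 6 13, Option 1 9, Option 9 7. Option 9 has the fewest and is eliminated.
Round 2: Option 1 16, Option 6 13. Option 1 has a majority.

Option 1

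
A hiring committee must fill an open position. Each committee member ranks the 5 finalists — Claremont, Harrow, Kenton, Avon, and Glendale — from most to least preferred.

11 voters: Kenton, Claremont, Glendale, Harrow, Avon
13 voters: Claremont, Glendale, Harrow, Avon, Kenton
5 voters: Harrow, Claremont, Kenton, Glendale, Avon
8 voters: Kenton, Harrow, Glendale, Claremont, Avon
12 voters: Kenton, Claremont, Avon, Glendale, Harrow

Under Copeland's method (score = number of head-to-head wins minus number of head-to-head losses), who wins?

Pairwise results:
  Claremont vs Harrow: Claremont wins 36–13.
  Claremont vs Kenton: Kenton wins 31–18.
  Claremont vs Avon: Claremont wins 49–0.
  Claremont vs Glendale: Claremont wins 41–8.
  Harrow vs Kenton: Kenton wins 31–18.
  Harrow vs Avon: Harrow wins 37–12.
  Harrow vs Glendale: Glendale wins 36–13.
  Kenton vs Avon: Kenton wins 36–13.
  Kenton vs Glendale: Kenton wins 36–13.
  Avon vs Glendale: Glendale wins 37–12.
Copeland scores (wins − losses):
  Claremont: 3 − 1 = 2
  Harrow: 1 − 3 = -2
  Kenton: 4 − 0 = 4
  Avon: 0 − 4 = -4
  Glendale: 2 − 2 = 0
Kenton has the best Copeland score.

Kenton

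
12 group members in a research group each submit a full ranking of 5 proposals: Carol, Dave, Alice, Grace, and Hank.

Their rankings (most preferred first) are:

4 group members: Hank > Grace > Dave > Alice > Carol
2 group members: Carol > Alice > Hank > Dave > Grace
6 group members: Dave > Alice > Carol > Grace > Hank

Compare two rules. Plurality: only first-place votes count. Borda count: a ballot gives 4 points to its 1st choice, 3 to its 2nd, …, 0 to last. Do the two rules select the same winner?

Yes

Plurality first-place counts: Carol 2, Dave 6, Alice 0, Grace 0, Hank 4 → Dave.
Borda totals: Carol 20, Dave 34, Alice 28, Grace 18, Hank 20 → Dave.
The two rules agree on Dave.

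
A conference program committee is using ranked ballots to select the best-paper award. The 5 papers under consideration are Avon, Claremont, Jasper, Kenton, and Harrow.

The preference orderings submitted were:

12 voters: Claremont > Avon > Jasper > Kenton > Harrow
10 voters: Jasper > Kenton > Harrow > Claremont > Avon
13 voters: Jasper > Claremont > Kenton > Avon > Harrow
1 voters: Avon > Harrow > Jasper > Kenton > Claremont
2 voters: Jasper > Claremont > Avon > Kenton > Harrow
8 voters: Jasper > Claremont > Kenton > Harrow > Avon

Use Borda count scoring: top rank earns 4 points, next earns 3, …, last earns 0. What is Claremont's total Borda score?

127

Borda scores:
  Avon: 12·3 + 10·0 + 13·1 + 4 + 2·2 + 8·0 = 57
  Claremont: 12·4 + 10·1 + 13·3 + 0 + 2·3 + 8·3 = 127
  Jasper: 12·2 + 10·4 + 13·4 + 2 + 2·4 + 8·4 = 158
  Kenton: 12·1 + 10·3 + 13·2 + 1 + 2·1 + 8·2 = 87
  Harrow: 12·0 + 10·2 + 13·0 + 3 + 2·0 + 8·1 = 31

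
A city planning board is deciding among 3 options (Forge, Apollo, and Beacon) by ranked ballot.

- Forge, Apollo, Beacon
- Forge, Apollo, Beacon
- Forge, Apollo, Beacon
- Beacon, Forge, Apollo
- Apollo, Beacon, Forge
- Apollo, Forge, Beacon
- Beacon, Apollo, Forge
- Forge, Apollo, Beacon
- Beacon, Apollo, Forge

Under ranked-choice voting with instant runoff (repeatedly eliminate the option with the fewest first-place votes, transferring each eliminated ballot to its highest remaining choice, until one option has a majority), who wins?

Forge

Round 1: Forge 4, Beacon 3, Apollo 2. Apollo has the fewest and is eliminated.
Round 2: Forge 5, Beacon 4. Forge has a majority.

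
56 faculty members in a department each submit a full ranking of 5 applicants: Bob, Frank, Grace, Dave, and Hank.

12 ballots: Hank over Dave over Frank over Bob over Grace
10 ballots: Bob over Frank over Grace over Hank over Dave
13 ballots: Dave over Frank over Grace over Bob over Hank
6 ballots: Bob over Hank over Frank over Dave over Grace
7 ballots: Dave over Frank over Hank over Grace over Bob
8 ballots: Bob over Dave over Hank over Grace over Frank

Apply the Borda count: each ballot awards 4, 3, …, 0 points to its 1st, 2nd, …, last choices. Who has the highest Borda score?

Dave

Borda scores:
  Bob: 12·1 + 10·4 + 13·1 + 6·4 + 7·0 + 8·4 = 121
  Frank: 12·2 + 10·3 + 13·3 + 6·2 + 7·3 + 8·0 = 126
  Grace: 12·0 + 10·2 + 13·2 + 6·0 + 7·1 + 8·1 = 61
  Dave: 12·3 + 10·0 + 13·4 + 6·1 + 7·4 + 8·3 = 146
  Hank: 12·4 + 10·1 + 13·0 + 6·3 + 7·2 + 8·2 = 106
Dave has the highest total.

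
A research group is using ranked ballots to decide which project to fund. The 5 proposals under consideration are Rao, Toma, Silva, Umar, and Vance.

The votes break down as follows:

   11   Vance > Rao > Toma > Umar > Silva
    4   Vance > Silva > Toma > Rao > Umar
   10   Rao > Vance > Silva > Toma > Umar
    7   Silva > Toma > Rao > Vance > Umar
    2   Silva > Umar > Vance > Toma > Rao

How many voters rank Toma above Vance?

Ballots ranking Toma above Vance: 7.
Ballots ranking Vance above Toma: 11+4+10+2 = 27.
So 7 of 34 voters prefer Toma to Vance.

7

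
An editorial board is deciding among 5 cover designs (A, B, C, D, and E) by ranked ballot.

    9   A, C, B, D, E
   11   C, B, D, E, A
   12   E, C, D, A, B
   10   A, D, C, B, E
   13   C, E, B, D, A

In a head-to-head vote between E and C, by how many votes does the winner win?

Ballots ranking E above C: 12.
Ballots ranking C above E: 9+11+10+13 = 43.
C wins 43–12, a margin of 31.

31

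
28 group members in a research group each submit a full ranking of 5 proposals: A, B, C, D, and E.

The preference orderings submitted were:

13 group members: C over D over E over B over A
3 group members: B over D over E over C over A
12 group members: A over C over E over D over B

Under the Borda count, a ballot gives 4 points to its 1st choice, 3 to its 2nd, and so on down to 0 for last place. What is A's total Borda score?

Borda scores:
  A: 13·0 + 3·0 + 12·4 = 48
  B: 13·1 + 3·4 + 12·0 = 25
  C: 13·4 + 3·1 + 12·3 = 91
  D: 13·3 + 3·3 + 12·1 = 60
  E: 13·2 + 3·2 + 12·2 = 56

48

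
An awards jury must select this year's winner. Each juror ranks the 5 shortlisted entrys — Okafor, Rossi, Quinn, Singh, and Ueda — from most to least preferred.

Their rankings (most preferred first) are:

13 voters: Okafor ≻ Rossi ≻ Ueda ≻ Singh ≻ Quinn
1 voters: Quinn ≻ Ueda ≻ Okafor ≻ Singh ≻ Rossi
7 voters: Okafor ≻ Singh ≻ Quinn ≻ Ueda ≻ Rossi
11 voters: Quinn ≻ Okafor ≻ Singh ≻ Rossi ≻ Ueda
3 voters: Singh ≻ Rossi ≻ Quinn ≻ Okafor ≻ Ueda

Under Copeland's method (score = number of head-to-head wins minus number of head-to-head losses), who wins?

Okafor

Pairwise results:
  Okafor vs Rossi: Okafor wins 32–3.
  Okafor vs Quinn: Okafor wins 20–15.
  Okafor vs Singh: Okafor wins 32–3.
  Okafor vs Ueda: Okafor wins 34–1.
  Rossi vs Quinn: Quinn wins 19–16.
  Rossi vs Singh: Singh wins 22–13.
  Rossi vs Ueda: Rossi wins 27–8.
  Quinn vs Singh: Singh wins 23–12.
  Quinn vs Ueda: Quinn wins 22–13.
  Singh vs Ueda: Singh wins 21–14.
Copeland scores (wins − losses):
  Okafor: 4 − 0 = 4
  Rossi: 1 − 3 = -2
  Quinn: 2 − 2 = 0
  Singh: 3 − 1 = 2
  Ueda: 0 − 4 = -4
Okafor has the best Copeland score.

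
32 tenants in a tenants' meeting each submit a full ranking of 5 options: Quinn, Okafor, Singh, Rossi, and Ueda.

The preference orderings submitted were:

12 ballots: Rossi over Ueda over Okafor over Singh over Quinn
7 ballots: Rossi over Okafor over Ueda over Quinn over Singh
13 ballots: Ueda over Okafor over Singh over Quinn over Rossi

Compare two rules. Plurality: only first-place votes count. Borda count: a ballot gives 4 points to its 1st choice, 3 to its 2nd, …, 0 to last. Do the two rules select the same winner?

Plurality first-place counts: Quinn 0, Okafor 0, Singh 0, Rossi 19, Ueda 13 → Rossi.
Borda totals: Quinn 20, Okafor 84, Singh 38, Rossi 76, Ueda 102 → Ueda.
The two rules disagree: plurality picks Rossi, Borda picks Ueda.

No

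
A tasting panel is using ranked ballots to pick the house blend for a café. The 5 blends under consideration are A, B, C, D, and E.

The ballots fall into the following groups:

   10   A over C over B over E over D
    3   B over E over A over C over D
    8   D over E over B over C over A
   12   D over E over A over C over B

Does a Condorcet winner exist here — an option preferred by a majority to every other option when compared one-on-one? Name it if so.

D

Head-to-head results (33 voters total):
A vs B: A wins 22–11.
A vs C: A wins 25–8.
A vs D: D wins 20–13.
A vs E: E wins 23–10.
B vs C: C wins 22–11.
B vs D: D wins 20–13.
B vs E: E wins 20–13.
C vs D: D wins 20–13.
C vs E: E wins 23–10.
D vs E: D wins 20–13.
D beats each rival — A (20–13), B (20–13), C (20–13), E (20–13) — so D is the Condorcet winner.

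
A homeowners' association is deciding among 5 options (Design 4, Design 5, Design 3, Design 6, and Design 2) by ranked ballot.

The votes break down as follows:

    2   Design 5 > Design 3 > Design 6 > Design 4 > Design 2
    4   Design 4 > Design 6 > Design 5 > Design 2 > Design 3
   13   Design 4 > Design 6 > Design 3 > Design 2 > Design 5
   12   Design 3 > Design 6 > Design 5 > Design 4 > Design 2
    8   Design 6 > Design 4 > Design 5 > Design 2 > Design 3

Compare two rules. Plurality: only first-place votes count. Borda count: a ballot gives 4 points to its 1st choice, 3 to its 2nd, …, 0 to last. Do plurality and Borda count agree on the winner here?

Plurality first-place counts: Design 4 17, Design 5 2, Design 3 12, Design 6 8, Design 2 0 → Design 4.
Borda totals: Design 4 106, Design 5 56, Design 3 80, Design 6 123, Design 2 25 → Design 6.
The two rules disagree: plurality picks Design 4, Borda picks Design 6.

No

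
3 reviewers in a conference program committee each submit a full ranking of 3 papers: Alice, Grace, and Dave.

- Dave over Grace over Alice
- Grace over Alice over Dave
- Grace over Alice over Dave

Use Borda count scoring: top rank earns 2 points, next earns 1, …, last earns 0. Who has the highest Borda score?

Grace

Borda scores:
  Alice: 0 + 1 + 1 = 2
  Grace: 1 + 2 + 2 = 5
  Dave: 2 + 0 + 0 = 2
Grace has the highest total.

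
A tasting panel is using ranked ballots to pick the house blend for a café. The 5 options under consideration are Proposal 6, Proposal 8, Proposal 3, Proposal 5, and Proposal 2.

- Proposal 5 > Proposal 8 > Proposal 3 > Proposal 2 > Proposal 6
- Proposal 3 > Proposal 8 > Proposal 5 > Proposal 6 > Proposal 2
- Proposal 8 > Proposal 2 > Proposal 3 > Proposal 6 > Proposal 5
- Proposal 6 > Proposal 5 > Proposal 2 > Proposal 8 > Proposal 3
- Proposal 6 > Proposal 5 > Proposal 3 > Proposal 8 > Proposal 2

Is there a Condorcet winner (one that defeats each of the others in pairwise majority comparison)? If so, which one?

Head-to-head results (5 voters total):
Proposal 6 vs Proposal 8: Proposal 8 wins 3–2.
Proposal 6 vs Proposal 3: Proposal 3 wins 3–2.
Proposal 6 vs Proposal 5: Proposal 6 wins 3–2.
Proposal 6 vs Proposal 2: Proposal 6 wins 3–2.
Proposal 8 vs Proposal 3: Proposal 8 wins 3–2.
Proposal 8 vs Proposal 5: Proposal 5 wins 3–2.
Proposal 8 vs Proposal 2: Proposal 8 wins 4–1.
Proposal 3 vs Proposal 5: Proposal 5 wins 3–2.
Proposal 3 vs Proposal 2: Proposal 3 wins 3–2.
Proposal 5 vs Proposal 2: Proposal 5 wins 4–1.
No candidate beats all others: Proposal 6 beats Proposal 5 beats Proposal 8 beats Proposal 6, a majority cycle.

No Condorcet winner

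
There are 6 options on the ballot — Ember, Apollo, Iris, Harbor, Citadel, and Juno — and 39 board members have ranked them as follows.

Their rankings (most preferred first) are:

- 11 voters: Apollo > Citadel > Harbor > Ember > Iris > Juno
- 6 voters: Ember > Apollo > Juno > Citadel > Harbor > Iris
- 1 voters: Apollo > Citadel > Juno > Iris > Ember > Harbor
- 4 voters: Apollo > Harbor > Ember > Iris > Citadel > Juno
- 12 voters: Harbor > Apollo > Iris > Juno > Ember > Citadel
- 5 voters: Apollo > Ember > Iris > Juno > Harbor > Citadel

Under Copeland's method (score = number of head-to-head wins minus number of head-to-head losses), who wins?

Pairwise results:
  Ember vs Apollo: Apollo wins 33–6.
  Ember vs Iris: Ember wins 26–13.
  Ember vs Harbor: Harbor wins 27–12.
  Ember vs Citadel: Ember wins 27–12.
  Ember vs Juno: Ember wins 26–13.
  Apollo vs Iris: Apollo wins 39–0.
  Apollo vs Harbor: Apollo wins 27–12.
  Apollo vs Citadel: Apollo wins 39–0.
  Apollo vs Juno: Apollo wins 39–0.
  Iris vs Harbor: Harbor wins 33–6.
  Iris vs Citadel: Iris wins 21–18.
  Iris vs Juno: Iris wins 32–7.
  Harbor vs Citadel: Harbor wins 21–18.
  Harbor vs Juno: Harbor wins 27–12.
  Citadel vs Juno: Juno wins 23–16.
Copeland scores (wins − losses):
  Ember: 3 − 2 = 1
  Apollo: 5 − 0 = 5
  Iris: 2 − 3 = -1
  Harbor: 4 − 1 = 3
  Citadel: 0 − 5 = -5
  Juno: 1 − 4 = -3
Apollo has the best Copeland score.

Apollo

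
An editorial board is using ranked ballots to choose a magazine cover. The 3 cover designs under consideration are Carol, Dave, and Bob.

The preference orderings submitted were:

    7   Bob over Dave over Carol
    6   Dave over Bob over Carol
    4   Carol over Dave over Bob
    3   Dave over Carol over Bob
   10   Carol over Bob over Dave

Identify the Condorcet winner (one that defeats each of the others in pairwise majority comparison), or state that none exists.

Head-to-head results (30 voters total):
Carol vs Dave: Dave wins 16–14.
Carol vs Bob: Carol wins 17–13.
Dave vs Bob: Bob wins 17–13.
No candidate beats all others: Carol beats Bob beats Dave beats Carol, a majority cycle.

No Condorcet winner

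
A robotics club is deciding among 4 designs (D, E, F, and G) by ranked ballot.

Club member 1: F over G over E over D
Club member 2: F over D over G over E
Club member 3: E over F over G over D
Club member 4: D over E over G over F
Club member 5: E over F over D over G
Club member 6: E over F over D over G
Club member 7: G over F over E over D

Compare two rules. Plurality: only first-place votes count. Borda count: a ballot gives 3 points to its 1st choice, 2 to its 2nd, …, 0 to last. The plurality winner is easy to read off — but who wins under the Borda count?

Plurality first-place counts: D 1, E 3, F 2, G 1 → E.
Borda totals: D 7, E 13, F 14, G 8 → F.

F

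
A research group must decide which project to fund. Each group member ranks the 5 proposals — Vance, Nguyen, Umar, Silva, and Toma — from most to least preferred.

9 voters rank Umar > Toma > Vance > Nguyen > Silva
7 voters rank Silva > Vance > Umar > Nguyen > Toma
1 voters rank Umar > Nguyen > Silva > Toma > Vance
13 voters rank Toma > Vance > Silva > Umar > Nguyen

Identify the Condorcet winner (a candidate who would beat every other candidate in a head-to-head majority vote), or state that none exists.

No Condorcet winner

Head-to-head results (30 voters total):
Vance vs Nguyen: Vance wins 29–1.
Vance vs Umar: Vance wins 20–10.
Vance vs Silva: Vance wins 22–8.
Vance vs Toma: Toma wins 23–7.
Nguyen vs Umar: Umar wins 30–0.
Nguyen vs Silva: Silva wins 20–10.
Nguyen vs Toma: Toma wins 22–8.
Umar vs Silva: Silva wins 20–10.
Umar vs Toma: Umar wins 17–13.
Silva vs Toma: Toma wins 22–8.
No candidate beats all others: Vance beats Umar beats Toma beats Vance, a majority cycle.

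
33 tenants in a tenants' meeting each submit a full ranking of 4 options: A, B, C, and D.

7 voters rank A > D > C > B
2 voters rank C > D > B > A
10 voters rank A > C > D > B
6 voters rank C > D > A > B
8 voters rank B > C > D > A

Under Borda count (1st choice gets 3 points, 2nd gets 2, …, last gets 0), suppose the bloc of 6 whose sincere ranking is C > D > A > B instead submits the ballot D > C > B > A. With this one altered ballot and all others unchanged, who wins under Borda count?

C

Borda totals with the altered ballot: A 51, B 32, C 61, D 54.
The winner is unchanged: still C.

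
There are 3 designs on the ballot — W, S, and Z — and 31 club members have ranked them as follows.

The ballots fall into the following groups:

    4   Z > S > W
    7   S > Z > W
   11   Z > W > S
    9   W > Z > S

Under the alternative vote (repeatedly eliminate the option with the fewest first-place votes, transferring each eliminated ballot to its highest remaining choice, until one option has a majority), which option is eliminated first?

S

Round 1: Z 15, W 9, S 7. S has the fewest and is eliminated.
Round 2: Z 22, W 9. Z has a majority.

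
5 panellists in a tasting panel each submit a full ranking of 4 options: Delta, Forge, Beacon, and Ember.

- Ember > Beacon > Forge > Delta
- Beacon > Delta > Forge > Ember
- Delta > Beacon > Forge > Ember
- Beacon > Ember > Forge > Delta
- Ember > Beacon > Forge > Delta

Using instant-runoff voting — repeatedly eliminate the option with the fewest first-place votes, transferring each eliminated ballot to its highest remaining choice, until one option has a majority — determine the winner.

Round 1: Beacon 2, Ember 2, Delta 1, Forge 0. Forge has the fewest and is eliminated.
Round 2: Beacon 2, Ember 2, Delta 1. Delta has the fewest and is eliminated.
Round 3: Beacon 3, Ember 2. Beacon has a majority.

Beacon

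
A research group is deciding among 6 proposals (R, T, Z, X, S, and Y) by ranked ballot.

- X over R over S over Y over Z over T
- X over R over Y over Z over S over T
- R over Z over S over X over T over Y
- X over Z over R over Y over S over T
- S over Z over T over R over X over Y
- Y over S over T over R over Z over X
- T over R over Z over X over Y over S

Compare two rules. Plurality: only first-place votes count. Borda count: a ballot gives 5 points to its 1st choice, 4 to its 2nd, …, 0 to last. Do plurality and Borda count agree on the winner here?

No

Plurality first-place counts: R 1, T 1, Z 0, X 3, S 1, Y 1 → X.
Borda totals: R 24, T 12, Z 19, X 20, S 17, Y 13 → R.
The two rules disagree: plurality picks X, Borda picks R.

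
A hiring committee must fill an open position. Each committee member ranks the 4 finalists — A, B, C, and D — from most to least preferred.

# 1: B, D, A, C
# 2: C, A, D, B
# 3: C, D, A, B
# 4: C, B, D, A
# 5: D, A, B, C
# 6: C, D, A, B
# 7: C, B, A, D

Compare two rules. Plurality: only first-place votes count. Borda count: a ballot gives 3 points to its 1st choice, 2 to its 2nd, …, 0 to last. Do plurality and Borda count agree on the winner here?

Plurality first-place counts: A 0, B 1, C 5, D 1 → C.
Borda totals: A 8, B 8, C 15, D 11 → C.
The two rules agree on C.

Yes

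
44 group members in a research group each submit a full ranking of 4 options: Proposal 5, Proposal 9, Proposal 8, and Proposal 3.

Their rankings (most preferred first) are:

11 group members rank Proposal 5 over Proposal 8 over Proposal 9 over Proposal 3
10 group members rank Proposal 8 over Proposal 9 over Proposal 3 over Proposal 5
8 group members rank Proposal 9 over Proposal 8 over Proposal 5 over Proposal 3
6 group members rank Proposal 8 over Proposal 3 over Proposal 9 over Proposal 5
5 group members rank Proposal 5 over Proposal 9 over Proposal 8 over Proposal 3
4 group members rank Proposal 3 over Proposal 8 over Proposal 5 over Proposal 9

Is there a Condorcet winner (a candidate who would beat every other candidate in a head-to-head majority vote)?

Head-to-head results (44 voters total):
Proposal 5 vs Proposal 9: Proposal 9 wins 24–20.
Proposal 5 vs Proposal 8: Proposal 8 wins 28–16.
Proposal 5 vs Proposal 3: Proposal 5 wins 24–20.
Proposal 9 vs Proposal 8: Proposal 8 wins 31–13.
Proposal 9 vs Proposal 3: Proposal 9 wins 34–10.
Proposal 8 vs Proposal 3: Proposal 8 wins 40–4.
Proposal 8 beats each rival — Proposal 5 (28–16), Proposal 9 (31–13), Proposal 3 (40–4) — so Proposal 8 is the Condorcet winner.

Yes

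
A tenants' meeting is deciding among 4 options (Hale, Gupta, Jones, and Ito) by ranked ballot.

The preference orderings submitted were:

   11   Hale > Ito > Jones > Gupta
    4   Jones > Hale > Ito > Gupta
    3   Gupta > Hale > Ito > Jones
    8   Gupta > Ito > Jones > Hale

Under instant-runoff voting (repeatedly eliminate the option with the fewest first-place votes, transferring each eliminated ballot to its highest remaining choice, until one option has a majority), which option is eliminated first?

Ito

Round 1: Hale 11, Gupta 11, Jones 4, Ito 0. Ito has the fewest and is eliminated.
Round 2: Hale 11, Gupta 11, Jones 4. Jones has the fewest and is eliminated.
Round 3: Hale 15, Gupta 11. Hale has a majority.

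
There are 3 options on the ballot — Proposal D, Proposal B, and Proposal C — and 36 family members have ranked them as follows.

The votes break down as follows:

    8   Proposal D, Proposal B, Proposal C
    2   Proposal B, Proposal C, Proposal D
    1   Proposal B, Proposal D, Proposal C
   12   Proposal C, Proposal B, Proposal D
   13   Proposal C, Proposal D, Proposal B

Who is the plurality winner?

Proposal C

First-place vote totals:
  Proposal D: 8
  Proposal B: 3
  Proposal C: 25
Proposal C has the most first-place votes.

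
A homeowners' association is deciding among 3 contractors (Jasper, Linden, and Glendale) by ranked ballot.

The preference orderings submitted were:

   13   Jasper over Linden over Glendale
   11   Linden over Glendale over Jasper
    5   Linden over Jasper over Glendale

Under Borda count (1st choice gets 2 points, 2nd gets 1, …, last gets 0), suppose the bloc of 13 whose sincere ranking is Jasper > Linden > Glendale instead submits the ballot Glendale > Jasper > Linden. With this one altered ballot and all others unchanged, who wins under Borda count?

Borda totals with the altered ballot: Jasper 18, Linden 32, Glendale 37.
The switch changes the winner from Linden to Glendale.

Glendale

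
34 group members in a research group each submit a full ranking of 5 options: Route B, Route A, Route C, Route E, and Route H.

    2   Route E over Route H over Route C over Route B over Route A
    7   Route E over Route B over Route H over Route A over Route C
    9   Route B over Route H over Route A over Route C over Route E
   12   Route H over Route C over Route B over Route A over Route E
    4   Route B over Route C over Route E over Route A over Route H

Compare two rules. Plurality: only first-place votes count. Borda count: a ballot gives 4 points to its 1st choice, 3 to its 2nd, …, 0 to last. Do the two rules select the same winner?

Yes

Plurality first-place counts: Route B 13, Route A 0, Route C 0, Route E 9, Route H 12 → Route B.
Borda totals: Route B 99, Route A 41, Route C 61, Route E 44, Route H 95 → Route B.
The two rules agree on Route B.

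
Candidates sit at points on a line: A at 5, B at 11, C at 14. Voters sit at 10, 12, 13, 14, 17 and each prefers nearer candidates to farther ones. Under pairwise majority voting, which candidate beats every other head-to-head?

C

With single-peaked preferences on a line, the Condorcet winner is the candidate closest to the median voter.
The median voter (position 13) is closest to C at 14.
Check: C vs B — voters closer to C: 3 of 5.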